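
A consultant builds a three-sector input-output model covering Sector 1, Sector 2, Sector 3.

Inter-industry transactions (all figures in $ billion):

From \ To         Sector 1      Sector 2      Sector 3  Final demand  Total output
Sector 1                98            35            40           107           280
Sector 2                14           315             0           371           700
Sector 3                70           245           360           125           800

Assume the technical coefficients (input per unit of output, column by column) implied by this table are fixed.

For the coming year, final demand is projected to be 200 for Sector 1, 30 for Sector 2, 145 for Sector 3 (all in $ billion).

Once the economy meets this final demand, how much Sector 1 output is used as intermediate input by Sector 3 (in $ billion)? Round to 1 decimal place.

Technical coefficients a_ij = z_ij / X_j:
  a_11 = 98/280 = 0.35, a_21 = 14/280 = 0.05, a_31 = 70/280 = 0.25
  a_12 = 35/700 = 0.05, a_22 = 315/700 = 0.45, a_32 = 245/700 = 0.35
  a_13 = 40/800 = 0.05, a_23 = 0/800 = 0.00, a_33 = 360/800 = 0.45
I − A =
  [   0.65    -0.05    -0.05]
  [  -0.05     0.55     0.00]
  [  -0.25    -0.35     0.55]
Cofactors of I−A, C_ij = (−1)^(i+j)·(minor ij) (rows/columns in the sector order above):
  C_11 = (0.55)(0.55) − (0.00)(-0.35) = 0.3025
  C_12 = −[(-0.05)(0.55) − (0.00)(-0.25)] = 0.0275
  C_13 = (-0.05)(-0.35) − (0.55)(-0.25) = 0.1550
  C_21 = −[(-0.05)(0.55) − (-0.05)(-0.35)] = 0.0450
  C_22 = (0.65)(0.55) − (-0.05)(-0.25) = 0.3450
  C_23 = −[(0.65)(-0.35) − (-0.05)(-0.25)] = 0.2400
  C_31 = (-0.05)(0.00) − (-0.05)(0.55) = 0.0275
  C_32 = −[(0.65)(0.00) − (-0.05)(-0.05)] = 0.0025
  C_33 = (0.65)(0.55) − (-0.05)(-0.05) = 0.3550
det(I−A) = Σ_j (I−A)_1j·C_1j = (0.65)(0.3025) + (-0.05)(0.0275) + (-0.05)(0.1550) = 0.1875
adj(I−A) = Cᵀ =
  [ 0.3025   0.0450   0.0275]
  [ 0.0275   0.3450   0.0025]
  [ 0.1550   0.2400   0.3550]
(I − A)⁻¹ = adj(I−A) / det(I−A) ≈
  [   1.6133     0.2400     0.1467]
  [   0.1467     1.8400     0.0133]
  [   0.8267     1.2800     1.8933]
First solve x = (I − A)⁻¹ d = adj(I−A)·d / det(I−A); in particular x_3 = (0.1550·200 + 0.2400·30 + 0.3550·145) / 0.1875 = 89.675 / 0.1875 ≈ 478.267.
Intermediate flow from 1 to 3: z_13 = a_13 · x_3 = 0.05 × 89.675 / 0.1875 = 4.48375 / 0.1875 ≈ 23.9.

z_13 = 23.9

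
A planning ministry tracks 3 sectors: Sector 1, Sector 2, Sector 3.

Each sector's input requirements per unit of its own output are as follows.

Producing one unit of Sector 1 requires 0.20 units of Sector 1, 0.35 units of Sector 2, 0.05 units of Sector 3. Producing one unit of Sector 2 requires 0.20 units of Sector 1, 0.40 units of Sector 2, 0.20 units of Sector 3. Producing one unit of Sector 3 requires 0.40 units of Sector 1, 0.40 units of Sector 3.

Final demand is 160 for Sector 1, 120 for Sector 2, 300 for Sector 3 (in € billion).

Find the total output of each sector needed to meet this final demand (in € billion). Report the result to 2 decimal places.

x_1 = 745.63, x_2 = 634.95, x_3 = 773.79

I − A =
  [   0.80    -0.20    -0.40]
  [  -0.35     0.60     0.00]
  [  -0.05    -0.20     0.60]
Cofactors of I−A, C_ij = (−1)^(i+j)·(minor ij) (rows/columns in the sector order above):
  C_11 = (0.60)(0.60) − (0.00)(-0.20) = 0.3600
  C_12 = −[(-0.35)(0.60) − (0.00)(-0.05)] = 0.2100
  C_13 = (-0.35)(-0.20) − (0.60)(-0.05) = 0.1000
  C_21 = −[(-0.20)(0.60) − (-0.40)(-0.20)] = 0.2000
  C_22 = (0.80)(0.60) − (-0.40)(-0.05) = 0.4600
  C_23 = −[(0.80)(-0.20) − (-0.20)(-0.05)] = 0.1700
  C_31 = (-0.20)(0.00) − (-0.40)(0.60) = 0.2400
  C_32 = −[(0.80)(0.00) − (-0.40)(-0.35)] = 0.1400
  C_33 = (0.80)(0.60) − (-0.20)(-0.35) = 0.4100
det(I−A) = Σ_j (I−A)_1j·C_1j = (0.80)(0.3600) + (-0.20)(0.2100) + (-0.40)(0.1000) = 0.2060
adj(I−A) = Cᵀ =
  [ 0.3600   0.2000   0.2400]
  [ 0.2100   0.4600   0.1400]
  [ 0.1000   0.1700   0.4100]
(I − A)⁻¹ = adj(I−A) / det(I−A) ≈
  [   1.7476     0.9709     1.1650]
  [   1.0194     2.2330     0.6796]
  [   0.4854     0.8252     1.9903]
x = (I − A)⁻¹ d = adj(I−A)·d / det(I−A), with det(I−A) = 0.2060:
  x_1 = (0.3600·160 + 0.2000·120 + 0.2400·300) / 0.2060 = 153.60 / 0.2060 ≈ 745.63
  x_2 = (0.2100·160 + 0.4600·120 + 0.1400·300) / 0.2060 = 130.80 / 0.2060 ≈ 634.95
  x_3 = (0.1000·160 + 0.1700·120 + 0.4100·300) / 0.2060 = 159.40 / 0.2060 ≈ 773.79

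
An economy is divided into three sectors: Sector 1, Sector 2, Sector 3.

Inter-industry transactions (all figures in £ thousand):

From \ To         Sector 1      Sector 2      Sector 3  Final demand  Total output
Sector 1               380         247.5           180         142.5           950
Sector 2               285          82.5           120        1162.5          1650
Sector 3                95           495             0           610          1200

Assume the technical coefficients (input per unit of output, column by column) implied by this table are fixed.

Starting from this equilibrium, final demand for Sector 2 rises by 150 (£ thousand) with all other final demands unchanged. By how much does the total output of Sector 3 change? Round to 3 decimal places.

Technical coefficients a_ij = z_ij / X_j:
  a_11 = 380/950 = 0.40, a_21 = 285/950 = 0.30, a_31 = 95/950 = 0.10
  a_12 = 247.5/1650 = 0.15, a_22 = 82.5/1650 = 0.05, a_32 = 495/1650 = 0.30
  a_13 = 180/1200 = 0.15, a_23 = 120/1200 = 0.10, a_33 = 0/1200 = 0.00
I − A =
  [   0.60    -0.15    -0.15]
  [  -0.30     0.95    -0.10]
  [  -0.10    -0.30     1.00]
Cofactors of I−A, C_ij = (−1)^(i+j)·(minor ij) (rows/columns in the sector order above):
  C_11 = (0.95)(1.00) − (-0.10)(-0.30) = 0.9200
  C_12 = −[(-0.30)(1.00) − (-0.10)(-0.10)] = 0.3100
  C_13 = (-0.30)(-0.30) − (0.95)(-0.10) = 0.1850
  C_21 = −[(-0.15)(1.00) − (-0.15)(-0.30)] = 0.1950
  C_22 = (0.60)(1.00) − (-0.15)(-0.10) = 0.5850
  C_23 = −[(0.60)(-0.30) − (-0.15)(-0.10)] = 0.1950
  C_31 = (-0.15)(-0.10) − (-0.15)(0.95) = 0.1575
  C_32 = −[(0.60)(-0.10) − (-0.15)(-0.30)] = 0.1050
  C_33 = (0.60)(0.95) − (-0.15)(-0.30) = 0.5250
det(I−A) = Σ_j (I−A)_1j·C_1j = (0.60)(0.9200) + (-0.15)(0.3100) + (-0.15)(0.1850) = 0.47775
adj(I−A) = Cᵀ =
  [ 0.9200   0.1950   0.1575]
  [ 0.3100   0.5850   0.1050]
  [ 0.1850   0.1950   0.5250]
(I − A)⁻¹ = adj(I−A) / det(I−A) ≈
  [   1.9257     0.4082     0.3297]
  [   0.6489     1.2245     0.2198]
  [   0.3872     0.4082     1.0989]
Δx = (I − A)⁻¹ Δd with Δd having +150 in the Sector 2 component and 0 elsewhere.
So Δx_3 = L_32 · (+150), where L_32 = adj(I−A)_32 / det(I−A) = 0.1950 / 0.47775.
Δx_3 = 0.1950 × (+150) / 0.47775 = 29.25 / 0.47775 ≈ 61.224.

Δx_3 = 61.224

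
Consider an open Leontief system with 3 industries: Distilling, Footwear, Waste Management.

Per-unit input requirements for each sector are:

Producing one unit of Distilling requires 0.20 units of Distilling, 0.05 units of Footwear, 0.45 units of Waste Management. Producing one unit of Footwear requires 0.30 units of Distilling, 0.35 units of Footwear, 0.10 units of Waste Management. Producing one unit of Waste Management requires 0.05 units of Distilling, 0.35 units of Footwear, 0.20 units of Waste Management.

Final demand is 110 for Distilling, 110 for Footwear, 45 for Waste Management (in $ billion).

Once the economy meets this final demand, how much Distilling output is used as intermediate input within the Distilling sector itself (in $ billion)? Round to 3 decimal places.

z_11 = 55.110

I − A =
  [   0.80    -0.30    -0.05]
  [  -0.05     0.65    -0.35]
  [  -0.45    -0.10     0.80]
Cofactors of I−A, C_ij = (−1)^(i+j)·(minor ij) (rows/columns in the sector order above):
  C_11 = (0.65)(0.80) − (-0.35)(-0.10) = 0.4850
  C_12 = −[(-0.05)(0.80) − (-0.35)(-0.45)] = 0.1975
  C_13 = (-0.05)(-0.10) − (0.65)(-0.45) = 0.2975
  C_21 = −[(-0.30)(0.80) − (-0.05)(-0.10)] = 0.2450
  C_22 = (0.80)(0.80) − (-0.05)(-0.45) = 0.6175
  C_23 = −[(0.80)(-0.10) − (-0.30)(-0.45)] = 0.2150
  C_31 = (-0.30)(-0.35) − (-0.05)(0.65) = 0.1375
  C_32 = −[(0.80)(-0.35) − (-0.05)(-0.05)] = 0.2825
  C_33 = (0.80)(0.65) − (-0.30)(-0.05) = 0.5050
det(I−A) = Σ_j (I−A)_1j·C_1j = (0.80)(0.4850) + (-0.30)(0.1975) + (-0.05)(0.2975) = 0.313875
adj(I−A) = Cᵀ =
  [ 0.4850   0.2450   0.1375]
  [ 0.1975   0.6175   0.2825]
  [ 0.2975   0.2150   0.5050]
(I − A)⁻¹ = adj(I−A) / det(I−A) ≈
  [   1.5452     0.7806     0.4381]
  [   0.6292     1.9673     0.9000]
  [   0.9478     0.6850     1.6089]
First solve x = (I − A)⁻¹ d = adj(I−A)·d / det(I−A); in particular x_1 = (0.4850·110 + 0.2450·110 + 0.1375·45) / 0.313875 = 86.4875 / 0.313875 ≈ 275.54759.
Intermediate flow from 1 to 1: z_11 = a_11 · x_1 = 0.20 × 86.4875 / 0.313875 = 17.2975 / 0.313875 ≈ 55.110.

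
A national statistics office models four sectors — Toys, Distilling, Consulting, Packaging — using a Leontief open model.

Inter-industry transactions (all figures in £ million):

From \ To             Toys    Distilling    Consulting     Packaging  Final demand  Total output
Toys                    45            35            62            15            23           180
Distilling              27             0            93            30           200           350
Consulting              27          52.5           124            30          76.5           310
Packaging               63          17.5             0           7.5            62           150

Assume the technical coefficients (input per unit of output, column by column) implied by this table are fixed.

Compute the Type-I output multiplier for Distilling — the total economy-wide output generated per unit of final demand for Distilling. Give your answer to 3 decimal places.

Technical coefficients a_ij = z_ij / X_j:
  a_TT = 45/180 = 0.25, a_DT = 27/180 = 0.15, a_CT = 27/180 = 0.15, a_PT = 63/180 = 0.35
  a_TD = 35/350 = 0.10, a_DD = 0/350 = 0.00, a_CD = 52.5/350 = 0.15, a_PD = 17.5/350 = 0.05
  a_TC = 62/310 = 0.20, a_DC = 93/310 = 0.30, a_CC = 124/310 = 0.40, a_PC = 0/310 = 0.00
  a_TP = 15/150 = 0.10, a_DP = 30/150 = 0.20, a_CP = 30/150 = 0.20, a_PP = 7.5/150 = 0.05
I − A =
  [   0.75    -0.10    -0.20    -0.10]
  [  -0.15     1.00    -0.30    -0.20]
  [  -0.15    -0.15     0.60    -0.20]
  [  -0.35    -0.05     0.00     0.95]
Compute the cofactors C_ij = (−1)^(i+j)·(3×3 minor ij) of I−A; the adjugate is their transpose:
adj(I−A) = Cᵀ =
  [ 0.518250   0.090500   0.218000   0.119500]
  [ 0.191250   0.364000   0.245750   0.148500]
  [ 0.244375   0.131125   0.648000   0.189750]
  [ 0.201000   0.052500   0.093250   0.368250]
det(I−A) = Σ_j (I−A)_1j·C_1j = (0.75)(0.518250) + (-0.10)(0.191250) + (-0.20)(0.244375) + (-0.10)(0.201000) = 0.3005875
(I − A)⁻¹ = adj(I−A) / det(I−A) ≈
  [   1.7241     0.3011     0.7252     0.3976]
  [   0.6363     1.2110     0.8176     0.4940]
  [   0.8130     0.4362     2.1558     0.6313]
  [   0.6687     0.1747     0.3102     1.2251]
The output multiplier for sector j is the column-j sum of the Leontief inverse (I − A)⁻¹ = adj(I−A) / det(I−A).
Column D of adj(I−A): (0.090500, 0.364000, 0.131125, 0.052500); det(I−A) = 0.3005875.
m_D = (0.090500 + 0.364000 + 0.131125 + 0.052500) / 0.3005875 = 0.638125 / 0.3005875 ≈ 2.123.

m_D = 2.123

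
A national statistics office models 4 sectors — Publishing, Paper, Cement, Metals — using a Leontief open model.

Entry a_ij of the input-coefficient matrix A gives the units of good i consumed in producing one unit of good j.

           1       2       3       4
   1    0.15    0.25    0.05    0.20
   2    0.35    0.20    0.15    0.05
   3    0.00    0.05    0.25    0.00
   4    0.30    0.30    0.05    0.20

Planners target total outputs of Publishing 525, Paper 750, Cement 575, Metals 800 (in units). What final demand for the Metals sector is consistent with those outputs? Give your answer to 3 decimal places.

d_4 = 228.750

I − A =
  [   0.85    -0.25    -0.05    -0.20]
  [  -0.35     0.80    -0.15    -0.05]
  [   0.00    -0.05     0.75     0.00]
  [  -0.30    -0.30    -0.05     0.80]
d = (I − A) x:
  d_1 = (+0.85)·525 + (-0.25)·750 + (-0.05)·575 + (-0.20)·800 = 70.000
  d_2 = (-0.35)·525 + (+0.80)·750 + (-0.15)·575 + (-0.05)·800 = 290.000
  d_3 = (+0.00)·525 + (-0.05)·750 + (+0.75)·575 + (+0.00)·800 = 393.750
  d_4 = (-0.30)·525 + (-0.30)·750 + (-0.05)·575 + (+0.80)·800 = 228.750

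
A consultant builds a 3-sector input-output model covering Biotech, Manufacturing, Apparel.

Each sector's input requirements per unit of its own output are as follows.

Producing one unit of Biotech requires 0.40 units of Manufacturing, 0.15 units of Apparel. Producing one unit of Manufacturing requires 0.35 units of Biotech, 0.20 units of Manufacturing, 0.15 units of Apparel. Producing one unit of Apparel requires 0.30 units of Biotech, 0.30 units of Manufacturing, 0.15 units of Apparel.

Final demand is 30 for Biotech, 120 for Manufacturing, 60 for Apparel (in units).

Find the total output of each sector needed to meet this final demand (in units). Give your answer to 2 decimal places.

x_1 = 181.18, x_2 = 298.82, x_3 = 155.29

I − A =
  [   1.00    -0.35    -0.30]
  [  -0.40     0.80    -0.30]
  [  -0.15    -0.15     0.85]
Cofactors of I−A, C_ij = (−1)^(i+j)·(minor ij) (rows/columns in the sector order above):
  C_11 = (0.80)(0.85) − (-0.30)(-0.15) = 0.6350
  C_12 = −[(-0.40)(0.85) − (-0.30)(-0.15)] = 0.3850
  C_13 = (-0.40)(-0.15) − (0.80)(-0.15) = 0.1800
  C_21 = −[(-0.35)(0.85) − (-0.30)(-0.15)] = 0.3425
  C_22 = (1.00)(0.85) − (-0.30)(-0.15) = 0.8050
  C_23 = −[(1.00)(-0.15) − (-0.35)(-0.15)] = 0.2025
  C_31 = (-0.35)(-0.30) − (-0.30)(0.80) = 0.3450
  C_32 = −[(1.00)(-0.30) − (-0.30)(-0.40)] = 0.4200
  C_33 = (1.00)(0.80) − (-0.35)(-0.40) = 0.6600
det(I−A) = Σ_j (I−A)_1j·C_1j = (1.00)(0.6350) + (-0.35)(0.3850) + (-0.30)(0.1800) = 0.44625
adj(I−A) = Cᵀ =
  [ 0.6350   0.3425   0.3450]
  [ 0.3850   0.8050   0.4200]
  [ 0.1800   0.2025   0.6600]
(I − A)⁻¹ = adj(I−A) / det(I−A) ≈
  [   1.4230     0.7675     0.7731]
  [   0.8627     1.8039     0.9412]
  [   0.4034     0.4538     1.4790]
x = (I − A)⁻¹ d = adj(I−A)·d / det(I−A), with det(I−A) = 0.44625:
  x_1 = (0.6350·30 + 0.3425·120 + 0.3450·60) / 0.44625 = 80.85 / 0.44625 ≈ 181.18
  x_2 = (0.3850·30 + 0.8050·120 + 0.4200·60) / 0.44625 = 133.35 / 0.44625 ≈ 298.82
  x_3 = (0.1800·30 + 0.2025·120 + 0.6600·60) / 0.44625 = 69.30 / 0.44625 ≈ 155.29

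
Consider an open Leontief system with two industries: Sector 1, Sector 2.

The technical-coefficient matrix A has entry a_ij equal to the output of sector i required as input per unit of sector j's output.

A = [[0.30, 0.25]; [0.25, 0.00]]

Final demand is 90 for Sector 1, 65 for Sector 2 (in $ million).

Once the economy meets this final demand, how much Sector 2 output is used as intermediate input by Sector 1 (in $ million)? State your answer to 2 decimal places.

z_21 = 41.67

I − A =
  [   0.70    -0.25]
  [  -0.25     1.00]
det(I−A) = (0.70)(1.00) − (-0.25)(-0.25) = 0.6375
adj(I−A) = [[1.00, 0.25], [0.25, 0.70]]
(I − A)⁻¹ = adj(I−A) / det(I−A) ≈
  [   1.5686     0.3922]
  [   0.3922     1.0980]
First solve x = (I − A)⁻¹ d = adj(I−A)·d / det(I−A); in particular x_1 = (1.00·90 + 0.25·65) / 0.6375 = 106.25 / 0.6375 ≈ 166.6667.
Intermediate flow from 2 to 1: z_21 = a_21 · x_1 = 0.25 × 106.25 / 0.6375 = 26.5625 / 0.6375 ≈ 41.67.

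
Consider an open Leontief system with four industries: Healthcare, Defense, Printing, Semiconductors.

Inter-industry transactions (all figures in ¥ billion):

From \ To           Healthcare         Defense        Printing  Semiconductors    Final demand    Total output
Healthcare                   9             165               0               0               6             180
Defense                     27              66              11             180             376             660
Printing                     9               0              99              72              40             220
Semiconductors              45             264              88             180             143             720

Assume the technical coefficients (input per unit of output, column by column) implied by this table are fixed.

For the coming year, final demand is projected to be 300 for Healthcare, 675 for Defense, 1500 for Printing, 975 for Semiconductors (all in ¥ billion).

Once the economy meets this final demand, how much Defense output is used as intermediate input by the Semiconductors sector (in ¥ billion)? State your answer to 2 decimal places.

Technical coefficients a_ij = z_ij / X_j:
  a_HH = 9/180 = 0.05, a_DH = 27/180 = 0.15, a_PH = 9/180 = 0.05, a_SH = 45/180 = 0.25
  a_HD = 165/660 = 0.25, a_DD = 66/660 = 0.10, a_PD = 0/660 = 0.00, a_SD = 264/660 = 0.40
  a_HP = 0/220 = 0.00, a_DP = 11/220 = 0.05, a_PP = 99/220 = 0.45, a_SP = 88/220 = 0.40
  a_HS = 0/720 = 0.00, a_DS = 180/720 = 0.25, a_PS = 72/720 = 0.10, a_SS = 180/720 = 0.25
I − A =
  [   0.95    -0.25     0.00     0.00]
  [  -0.15     0.90    -0.05    -0.25]
  [  -0.05     0.00     0.55    -0.10]
  [  -0.25    -0.40    -0.40     0.75]
Compute the cofactors C_ij = (−1)^(i+j)·(3×3 minor ij) of I−A; the adjugate is their transpose:
adj(I−A) = Cᵀ =
  [ 0.278250   0.093125   0.034375   0.035625]
  [ 0.098375   0.353875   0.130625   0.135375]
  [ 0.057250   0.053625   0.502500   0.084875]
  [ 0.175750   0.248375   0.349125   0.449000]
det(I−A) = Σ_j (I−A)_1j·C_1j = (0.95)(0.278250) + (-0.25)(0.098375) + (0.00)(0.057250) + (0.00)(0.175750) = 0.23974375
(I − A)⁻¹ = adj(I−A) / det(I−A) ≈
  [   1.1606     0.3884     0.1434     0.1486]
  [   0.4103     1.4761     0.5449     0.5647]
  [   0.2388     0.2237     2.0960     0.3540]
  [   0.7331     1.0360     1.4562     1.8728]
First solve x = (I − A)⁻¹ d = adj(I−A)·d / det(I−A); in particular x_S = (0.175750·300 + 0.248375·675 + 0.349125·1500 + 0.449000·975) / 0.23974375 = 1181.840625 / 0.23974375 ≈ 4929.5993.
Intermediate flow from D to S: z_DS = a_DS · x_S = 0.25 × 1181.840625 / 0.23974375 = 295.46015625 / 0.23974375 ≈ 1232.40.

z_DS = 1232.40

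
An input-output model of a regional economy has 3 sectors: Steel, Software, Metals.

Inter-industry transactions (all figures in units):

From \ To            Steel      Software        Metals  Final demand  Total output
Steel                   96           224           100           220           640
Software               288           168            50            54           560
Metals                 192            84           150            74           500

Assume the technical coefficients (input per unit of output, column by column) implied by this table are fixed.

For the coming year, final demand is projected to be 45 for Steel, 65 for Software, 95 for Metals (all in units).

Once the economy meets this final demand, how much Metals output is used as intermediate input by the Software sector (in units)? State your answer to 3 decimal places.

z_32 = 47.747

Technical coefficients a_ij = z_ij / X_j:
  a_11 = 96/640 = 0.15, a_21 = 288/640 = 0.45, a_31 = 192/640 = 0.30
  a_12 = 224/560 = 0.40, a_22 = 168/560 = 0.30, a_32 = 84/560 = 0.15
  a_13 = 100/500 = 0.20, a_23 = 50/500 = 0.10, a_33 = 150/500 = 0.30
I − A =
  [   0.85    -0.40    -0.20]
  [  -0.45     0.70    -0.10]
  [  -0.30    -0.15     0.70]
Cofactors of I−A, C_ij = (−1)^(i+j)·(minor ij) (rows/columns in the sector order above):
  C_11 = (0.70)(0.70) − (-0.10)(-0.15) = 0.4750
  C_12 = −[(-0.45)(0.70) − (-0.10)(-0.30)] = 0.3450
  C_13 = (-0.45)(-0.15) − (0.70)(-0.30) = 0.2775
  C_21 = −[(-0.40)(0.70) − (-0.20)(-0.15)] = 0.3100
  C_22 = (0.85)(0.70) − (-0.20)(-0.30) = 0.5350
  C_23 = −[(0.85)(-0.15) − (-0.40)(-0.30)] = 0.2475
  C_31 = (-0.40)(-0.10) − (-0.20)(0.70) = 0.1800
  C_32 = −[(0.85)(-0.10) − (-0.20)(-0.45)] = 0.1750
  C_33 = (0.85)(0.70) − (-0.40)(-0.45) = 0.4150
det(I−A) = Σ_j (I−A)_1j·C_1j = (0.85)(0.4750) + (-0.40)(0.3450) + (-0.20)(0.2775) = 0.21025
adj(I−A) = Cᵀ =
  [ 0.4750   0.3100   0.1800]
  [ 0.3450   0.5350   0.1750]
  [ 0.2775   0.2475   0.4150]
(I − A)⁻¹ = adj(I−A) / det(I−A) ≈
  [   2.2592     1.4744     0.8561]
  [   1.6409     2.5446     0.8323]
  [   1.3199     1.1772     1.9738]
First solve x = (I − A)⁻¹ d = adj(I−A)·d / det(I−A); in particular x_2 = (0.3450·45 + 0.5350·65 + 0.1750·95) / 0.21025 = 66.925 / 0.21025 ≈ 318.31153.
Intermediate flow from 3 to 2: z_32 = a_32 · x_2 = 0.15 × 66.925 / 0.21025 = 10.03875 / 0.21025 ≈ 47.747.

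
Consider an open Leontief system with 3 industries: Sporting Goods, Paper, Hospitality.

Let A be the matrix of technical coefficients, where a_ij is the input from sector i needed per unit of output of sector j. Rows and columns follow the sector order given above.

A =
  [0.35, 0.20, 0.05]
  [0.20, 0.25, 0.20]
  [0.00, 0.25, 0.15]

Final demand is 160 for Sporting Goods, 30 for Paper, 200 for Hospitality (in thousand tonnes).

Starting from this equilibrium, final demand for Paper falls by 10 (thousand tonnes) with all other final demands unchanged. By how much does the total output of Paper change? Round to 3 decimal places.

Δx_2 = -15.997

I − A =
  [   0.65    -0.20    -0.05]
  [  -0.20     0.75    -0.20]
  [   0.00    -0.25     0.85]
Cofactors of I−A, C_ij = (−1)^(i+j)·(minor ij) (rows/columns in the sector order above):
  C_11 = (0.75)(0.85) − (-0.20)(-0.25) = 0.5875
  C_12 = −[(-0.20)(0.85) − (-0.20)(0.00)] = 0.1700
  C_13 = (-0.20)(-0.25) − (0.75)(0.00) = 0.0500
  C_21 = −[(-0.20)(0.85) − (-0.05)(-0.25)] = 0.1825
  C_22 = (0.65)(0.85) − (-0.05)(0.00) = 0.5525
  C_23 = −[(0.65)(-0.25) − (-0.20)(0.00)] = 0.1625
  C_31 = (-0.20)(-0.20) − (-0.05)(0.75) = 0.0775
  C_32 = −[(0.65)(-0.20) − (-0.05)(-0.20)] = 0.1400
  C_33 = (0.65)(0.75) − (-0.20)(-0.20) = 0.4475
det(I−A) = Σ_j (I−A)_1j·C_1j = (0.65)(0.5875) + (-0.20)(0.1700) + (-0.05)(0.0500) = 0.345375
adj(I−A) = Cᵀ =
  [ 0.5875   0.1825   0.0775]
  [ 0.1700   0.5525   0.1400]
  [ 0.0500   0.1625   0.4475]
(I − A)⁻¹ = adj(I−A) / det(I−A) ≈
  [   1.7010     0.5284     0.2244]
  [   0.4922     1.5997     0.4054]
  [   0.1448     0.4705     1.2957]
Δx = (I − A)⁻¹ Δd with Δd having -10 in the Paper component and 0 elsewhere.
So Δx_2 = L_22 · (-10), where L_22 = adj(I−A)_22 / det(I−A) = 0.5525 / 0.345375.
Δx_2 = 0.5525 × (-10) / 0.345375 = -5.525 / 0.345375 ≈ -15.997.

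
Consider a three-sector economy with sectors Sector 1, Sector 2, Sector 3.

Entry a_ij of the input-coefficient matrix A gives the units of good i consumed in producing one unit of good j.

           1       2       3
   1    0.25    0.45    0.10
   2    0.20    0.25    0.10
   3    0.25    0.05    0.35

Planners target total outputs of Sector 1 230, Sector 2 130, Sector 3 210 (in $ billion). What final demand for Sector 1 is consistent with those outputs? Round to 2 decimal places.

d_1 = 93.00

I − A =
  [   0.75    -0.45    -0.10]
  [  -0.20     0.75    -0.10]
  [  -0.25    -0.05     0.65]
d = (I − A) x:
  d_1 = (+0.75)·230 + (-0.45)·130 + (-0.10)·210 = 93.00
  d_2 = (-0.20)·230 + (+0.75)·130 + (-0.10)·210 = 30.50
  d_3 = (-0.25)·230 + (-0.05)·130 + (+0.65)·210 = 72.50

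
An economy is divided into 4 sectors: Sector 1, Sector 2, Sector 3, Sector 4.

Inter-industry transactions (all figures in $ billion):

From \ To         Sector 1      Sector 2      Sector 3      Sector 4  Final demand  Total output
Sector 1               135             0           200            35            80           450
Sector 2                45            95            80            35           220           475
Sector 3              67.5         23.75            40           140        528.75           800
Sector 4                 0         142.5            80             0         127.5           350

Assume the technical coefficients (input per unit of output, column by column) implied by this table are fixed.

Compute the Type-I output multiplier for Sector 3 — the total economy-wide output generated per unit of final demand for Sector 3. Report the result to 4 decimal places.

m_3 = 2.1081

Technical coefficients a_ij = z_ij / X_j:
  a_11 = 135/450 = 0.30, a_21 = 45/450 = 0.10, a_31 = 67.5/450 = 0.15, a_41 = 0/450 = 0.00
  a_12 = 0/475 = 0.00, a_22 = 95/475 = 0.20, a_32 = 23.75/475 = 0.05, a_42 = 142.5/475 = 0.30
  a_13 = 200/800 = 0.25, a_23 = 80/800 = 0.10, a_33 = 40/800 = 0.05, a_43 = 80/800 = 0.10
  a_14 = 35/350 = 0.10, a_24 = 35/350 = 0.10, a_34 = 140/350 = 0.40, a_44 = 0/350 = 0.00
I − A =
  [   0.70     0.00    -0.25    -0.10]
  [  -0.10     0.80    -0.10    -0.10]
  [  -0.15    -0.05     0.95    -0.40]
  [   0.00    -0.30    -0.10     1.00]
Compute the cofactors C_ij = (−1)^(i+j)·(3×3 minor ij) of I−A; the adjugate is their transpose:
adj(I−A) = Cᵀ =
  [ 0.68200   0.07150   0.20350   0.15675]
  [ 0.10750   0.59800   0.10300   0.11175]
  [ 0.13250   0.12350   0.53600   0.24000]
  [ 0.04550   0.19175   0.08450   0.49725]
det(I−A) = Σ_j (I−A)_1j·C_1j = (0.70)(0.68200) + (0.00)(0.10750) + (-0.25)(0.13250) + (-0.10)(0.04550) = 0.439725
(I − A)⁻¹ = adj(I−A) / det(I−A) ≈
  [   1.55097     0.16260     0.46279     0.35647]
  [   0.24447     1.35994     0.23424     0.25414]
  [   0.30132     0.28086     1.21894     0.54580]
  [   0.10347     0.43607     0.19217     1.13082]
The output multiplier for sector j is the column-j sum of the Leontief inverse (I − A)⁻¹ = adj(I−A) / det(I−A).
Column 3 of adj(I−A): (0.20350, 0.10300, 0.53600, 0.08450); det(I−A) = 0.439725.
m_3 = (0.20350 + 0.10300 + 0.53600 + 0.08450) / 0.439725 = 0.927 / 0.439725 ≈ 2.1081.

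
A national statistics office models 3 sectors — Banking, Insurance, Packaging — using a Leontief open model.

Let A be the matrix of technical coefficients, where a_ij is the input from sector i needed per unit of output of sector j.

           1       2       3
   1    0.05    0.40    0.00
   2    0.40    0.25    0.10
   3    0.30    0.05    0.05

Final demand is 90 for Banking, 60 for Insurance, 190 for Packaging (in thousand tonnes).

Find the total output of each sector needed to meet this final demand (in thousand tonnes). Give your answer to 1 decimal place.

I − A =
  [   0.95    -0.40     0.00]
  [  -0.40     0.75    -0.10]
  [  -0.30    -0.05     0.95]
Cofactors of I−A, C_ij = (−1)^(i+j)·(minor ij) (rows/columns in the sector order above):
  C_11 = (0.75)(0.95) − (-0.10)(-0.05) = 0.7075
  C_12 = −[(-0.40)(0.95) − (-0.10)(-0.30)] = 0.4100
  C_13 = (-0.40)(-0.05) − (0.75)(-0.30) = 0.2450
  C_21 = −[(-0.40)(0.95) − (0.00)(-0.05)] = 0.3800
  C_22 = (0.95)(0.95) − (0.00)(-0.30) = 0.9025
  C_23 = −[(0.95)(-0.05) − (-0.40)(-0.30)] = 0.1675
  C_31 = (-0.40)(-0.10) − (0.00)(0.75) = 0.0400
  C_32 = −[(0.95)(-0.10) − (0.00)(-0.40)] = 0.0950
  C_33 = (0.95)(0.75) − (-0.40)(-0.40) = 0.5525
det(I−A) = Σ_j (I−A)_1j·C_1j = (0.95)(0.7075) + (-0.40)(0.4100) + (0.00)(0.2450) = 0.508125
adj(I−A) = Cᵀ =
  [ 0.7075   0.3800   0.0400]
  [ 0.4100   0.9025   0.0950]
  [ 0.2450   0.1675   0.5525]
(I − A)⁻¹ = adj(I−A) / det(I−A) ≈
  [   1.3924     0.7478     0.0787]
  [   0.8069     1.7761     0.1870]
  [   0.4822     0.3296     1.0873]
x = (I − A)⁻¹ d = adj(I−A)·d / det(I−A), with det(I−A) = 0.508125:
  x_1 = (0.7075·90 + 0.3800·60 + 0.0400·190) / 0.508125 = 94.075 / 0.508125 ≈ 185.1
  x_2 = (0.4100·90 + 0.9025·60 + 0.0950·190) / 0.508125 = 109.10 / 0.508125 ≈ 214.7
  x_3 = (0.2450·90 + 0.1675·60 + 0.5525·190) / 0.508125 = 137.075 / 0.508125 ≈ 269.8

x_1 = 185.1, x_2 = 214.7, x_3 = 269.8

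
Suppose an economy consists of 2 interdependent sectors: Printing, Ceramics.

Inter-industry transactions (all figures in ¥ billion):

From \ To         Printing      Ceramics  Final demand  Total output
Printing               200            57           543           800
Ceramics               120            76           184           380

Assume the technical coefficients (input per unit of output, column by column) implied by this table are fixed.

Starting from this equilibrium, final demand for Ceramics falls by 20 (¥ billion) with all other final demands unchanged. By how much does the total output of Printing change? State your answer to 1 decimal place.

Δx_P = -5.2

Technical coefficients a_ij = z_ij / X_j:
  a_PP = 200/800 = 0.25, a_CP = 120/800 = 0.15
  a_PC = 57/380 = 0.15, a_CC = 76/380 = 0.20
I − A =
  [   0.75    -0.15]
  [  -0.15     0.80]
det(I−A) = (0.75)(0.80) − (-0.15)(-0.15) = 0.5775
adj(I−A) = [[0.80, 0.15], [0.15, 0.75]]
(I − A)⁻¹ = adj(I−A) / det(I−A) ≈
  [   1.3853     0.2597]
  [   0.2597     1.2987]
Δx = (I − A)⁻¹ Δd with Δd having -20 in the Ceramics component and 0 elsewhere.
So Δx_P = L_PC · (-20), where L_PC = adj(I−A)_PC / det(I−A) = 0.15 / 0.5775.
Δx_P = 0.15 × (-20) / 0.5775 = -3.00 / 0.5775 ≈ -5.2.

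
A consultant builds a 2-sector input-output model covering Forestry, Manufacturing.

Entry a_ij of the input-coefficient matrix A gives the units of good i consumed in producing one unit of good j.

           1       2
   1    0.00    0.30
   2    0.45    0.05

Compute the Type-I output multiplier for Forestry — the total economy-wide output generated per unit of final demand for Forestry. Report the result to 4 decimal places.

m_1 = 1.7178

I − A =
  [   1.00    -0.30]
  [  -0.45     0.95]
det(I−A) = (1.00)(0.95) − (-0.30)(-0.45) = 0.8150
adj(I−A) = [[0.95, 0.30], [0.45, 1.00]]
(I − A)⁻¹ = adj(I−A) / det(I−A) ≈
  [   1.16564     0.36810]
  [   0.55215     1.22699]
The output multiplier for sector j is the column-j sum of the Leontief inverse (I − A)⁻¹ = adj(I−A) / det(I−A).
Column 1 of adj(I−A): (0.95, 0.45); det(I−A) = 0.8150.
m_1 = (0.95 + 0.45) / 0.8150 = 1.40 / 0.8150 ≈ 1.7178.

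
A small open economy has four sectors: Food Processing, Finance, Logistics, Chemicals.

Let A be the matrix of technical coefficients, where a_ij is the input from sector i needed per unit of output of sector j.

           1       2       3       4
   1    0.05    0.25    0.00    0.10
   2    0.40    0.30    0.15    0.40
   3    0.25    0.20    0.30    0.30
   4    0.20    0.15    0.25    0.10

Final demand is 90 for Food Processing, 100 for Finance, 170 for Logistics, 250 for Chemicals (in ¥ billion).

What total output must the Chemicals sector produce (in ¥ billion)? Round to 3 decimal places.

x_4 = 912.928

I − A =
  [   0.95    -0.25     0.00    -0.10]
  [  -0.40     0.70    -0.15    -0.40]
  [  -0.25    -0.20     0.70    -0.30]
  [  -0.20    -0.15    -0.25     0.90]
Compute the cofactors C_ij = (−1)^(i+j)·(3×3 minor ij) of I−A; the adjugate is their transpose:
adj(I−A) = Cᵀ =
  [ 0.292750   0.154250   0.078500   0.127250]
  [ 0.345750   0.507000   0.230250   0.340500]
  [ 0.290500   0.284750   0.411500   0.296000]
  [ 0.203375   0.197875   0.170125   0.357625]
det(I−A) = Σ_j (I−A)_1j·C_1j = (0.95)(0.292750) + (-0.25)(0.345750) + (0.00)(0.290500) + (-0.10)(0.203375) = 0.1713375
(I − A)⁻¹ = adj(I−A) / det(I−A) ≈
  [   1.7086     0.9003     0.4582     0.7427]
  [   2.0179     2.9591     1.3438     1.9873]
  [   1.6955     1.6619     2.4017     1.7276]
  [   1.1870     1.1549     0.9929     2.0873]
x = (I − A)⁻¹ d = adj(I−A)·d / det(I−A), with det(I−A) = 0.1713375:
  x_1 = (0.292750·90 + 0.154250·100 + 0.078500·170 + 0.127250·250) / 0.1713375 = 86.93 / 0.1713375 ≈ 507.361
  x_2 = (0.345750·90 + 0.507000·100 + 0.230250·170 + 0.340500·250) / 0.1713375 = 206.085 / 0.1713375 ≈ 1202.801
  x_3 = (0.290500·90 + 0.284750·100 + 0.411500·170 + 0.296000·250) / 0.1713375 = 198.575 / 0.1713375 ≈ 1158.970
  x_4 = (0.203375·90 + 0.197875·100 + 0.170125·170 + 0.357625·250) / 0.1713375 = 156.41875 / 0.1713375 ≈ 912.928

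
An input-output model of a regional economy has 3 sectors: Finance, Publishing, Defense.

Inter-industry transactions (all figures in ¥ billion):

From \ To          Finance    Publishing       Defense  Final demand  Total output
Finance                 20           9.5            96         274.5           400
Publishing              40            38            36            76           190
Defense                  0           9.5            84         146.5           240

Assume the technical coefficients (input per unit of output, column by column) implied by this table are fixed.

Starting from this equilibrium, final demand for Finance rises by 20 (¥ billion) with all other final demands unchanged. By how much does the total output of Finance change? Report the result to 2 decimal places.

Δx_1 = 21.28

Technical coefficients a_ij = z_ij / X_j:
  a_11 = 20/400 = 0.05, a_21 = 40/400 = 0.10, a_31 = 0/400 = 0.00
  a_12 = 9.5/190 = 0.05, a_22 = 38/190 = 0.20, a_32 = 9.5/190 = 0.05
  a_13 = 96/240 = 0.40, a_23 = 36/240 = 0.15, a_33 = 84/240 = 0.35
I − A =
  [   0.95    -0.05    -0.40]
  [  -0.10     0.80    -0.15]
  [   0.00    -0.05     0.65]
Cofactors of I−A, C_ij = (−1)^(i+j)·(minor ij) (rows/columns in the sector order above):
  C_11 = (0.80)(0.65) − (-0.15)(-0.05) = 0.5125
  C_12 = −[(-0.10)(0.65) − (-0.15)(0.00)] = 0.0650
  C_13 = (-0.10)(-0.05) − (0.80)(0.00) = 0.0050
  C_21 = −[(-0.05)(0.65) − (-0.40)(-0.05)] = 0.0525
  C_22 = (0.95)(0.65) − (-0.40)(0.00) = 0.6175
  C_23 = −[(0.95)(-0.05) − (-0.05)(0.00)] = 0.0475
  C_31 = (-0.05)(-0.15) − (-0.40)(0.80) = 0.3275
  C_32 = −[(0.95)(-0.15) − (-0.40)(-0.10)] = 0.1825
  C_33 = (0.95)(0.80) − (-0.05)(-0.10) = 0.7550
det(I−A) = Σ_j (I−A)_1j·C_1j = (0.95)(0.5125) + (-0.05)(0.0650) + (-0.40)(0.0050) = 0.481625
adj(I−A) = Cᵀ =
  [ 0.5125   0.0525   0.3275]
  [ 0.0650   0.6175   0.1825]
  [ 0.0050   0.0475   0.7550]
(I − A)⁻¹ = adj(I−A) / det(I−A) ≈
  [   1.0641     0.1090     0.6800]
  [   0.1350     1.2821     0.3789]
  [   0.0104     0.0986     1.5676]
Δx = (I − A)⁻¹ Δd with Δd having +20 in the Finance component and 0 elsewhere.
So Δx_1 = L_11 · (+20), where L_11 = adj(I−A)_11 / det(I−A) = 0.5125 / 0.481625.
Δx_1 = 0.5125 × (+20) / 0.481625 = 10.25 / 0.481625 ≈ 21.28.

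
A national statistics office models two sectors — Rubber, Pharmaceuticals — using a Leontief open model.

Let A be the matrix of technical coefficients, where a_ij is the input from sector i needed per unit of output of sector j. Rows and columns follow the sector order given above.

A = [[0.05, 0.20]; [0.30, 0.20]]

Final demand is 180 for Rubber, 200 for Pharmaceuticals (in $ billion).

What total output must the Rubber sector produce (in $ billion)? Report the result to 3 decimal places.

I − A =
  [   0.95    -0.20]
  [  -0.30     0.80]
det(I−A) = (0.95)(0.80) − (-0.20)(-0.30) = 0.7000
adj(I−A) = [[0.80, 0.20], [0.30, 0.95]]
(I − A)⁻¹ = adj(I−A) / det(I−A) ≈
  [   1.1429     0.2857]
  [   0.4286     1.3571]
x = (I − A)⁻¹ d = adj(I−A)·d / det(I−A), with det(I−A) = 0.7000:
  x_R = (0.80·180 + 0.20·200) / 0.7000 = 184.00 / 0.7000 ≈ 262.857
  x_P = (0.30·180 + 0.95·200) / 0.7000 = 244.00 / 0.7000 ≈ 348.571

x_R = 262.857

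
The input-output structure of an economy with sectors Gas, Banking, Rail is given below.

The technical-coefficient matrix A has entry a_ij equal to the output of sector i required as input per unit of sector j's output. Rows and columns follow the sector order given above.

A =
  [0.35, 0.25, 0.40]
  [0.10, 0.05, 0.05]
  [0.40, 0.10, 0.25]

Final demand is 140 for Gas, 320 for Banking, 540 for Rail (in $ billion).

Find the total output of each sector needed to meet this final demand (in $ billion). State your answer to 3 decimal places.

I − A =
  [   0.65    -0.25    -0.40]
  [  -0.10     0.95    -0.05]
  [  -0.40    -0.10     0.75]
Cofactors of I−A, C_ij = (−1)^(i+j)·(minor ij) (rows/columns in the sector order above):
  C_11 = (0.95)(0.75) − (-0.05)(-0.10) = 0.7075
  C_12 = −[(-0.10)(0.75) − (-0.05)(-0.40)] = 0.0950
  C_13 = (-0.10)(-0.10) − (0.95)(-0.40) = 0.3900
  C_21 = −[(-0.25)(0.75) − (-0.40)(-0.10)] = 0.2275
  C_22 = (0.65)(0.75) − (-0.40)(-0.40) = 0.3275
  C_23 = −[(0.65)(-0.10) − (-0.25)(-0.40)] = 0.1650
  C_31 = (-0.25)(-0.05) − (-0.40)(0.95) = 0.3925
  C_32 = −[(0.65)(-0.05) − (-0.40)(-0.10)] = 0.0725
  C_33 = (0.65)(0.95) − (-0.25)(-0.10) = 0.5925
det(I−A) = Σ_j (I−A)_1j·C_1j = (0.65)(0.7075) + (-0.25)(0.0950) + (-0.40)(0.3900) = 0.280125
adj(I−A) = Cᵀ =
  [ 0.7075   0.2275   0.3925]
  [ 0.0950   0.3275   0.0725]
  [ 0.3900   0.1650   0.5925]
(I − A)⁻¹ = adj(I−A) / det(I−A) ≈
  [   2.5257     0.8121     1.4012]
  [   0.3391     1.1691     0.2588]
  [   1.3922     0.5890     2.1151]
x = (I − A)⁻¹ d = adj(I−A)·d / det(I−A), with det(I−A) = 0.280125:
  x_1 = (0.7075·140 + 0.2275·320 + 0.3925·540) / 0.280125 = 383.80 / 0.280125 ≈ 1370.103
  x_2 = (0.0950·140 + 0.3275·320 + 0.0725·540) / 0.280125 = 157.25 / 0.280125 ≈ 561.357
  x_3 = (0.3900·140 + 0.1650·320 + 0.5925·540) / 0.280125 = 427.35 / 0.280125 ≈ 1525.569

x_1 = 1370.103, x_2 = 561.357, x_3 = 1525.569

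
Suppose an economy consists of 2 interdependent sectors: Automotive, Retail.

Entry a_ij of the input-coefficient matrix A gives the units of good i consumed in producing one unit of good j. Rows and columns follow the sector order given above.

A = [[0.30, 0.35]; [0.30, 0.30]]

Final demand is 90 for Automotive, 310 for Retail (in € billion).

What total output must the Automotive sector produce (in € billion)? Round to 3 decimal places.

x_A = 445.455

I − A =
  [   0.70    -0.35]
  [  -0.30     0.70]
det(I−A) = (0.70)(0.70) − (-0.35)(-0.30) = 0.3850
adj(I−A) = [[0.70, 0.35], [0.30, 0.70]]
(I − A)⁻¹ = adj(I−A) / det(I−A) ≈
  [   1.8182     0.9091]
  [   0.7792     1.8182]
x = (I − A)⁻¹ d = adj(I−A)·d / det(I−A), with det(I−A) = 0.3850:
  x_A = (0.70·90 + 0.35·310) / 0.3850 = 171.50 / 0.3850 ≈ 445.455
  x_R = (0.30·90 + 0.70·310) / 0.3850 = 244.00 / 0.3850 ≈ 633.766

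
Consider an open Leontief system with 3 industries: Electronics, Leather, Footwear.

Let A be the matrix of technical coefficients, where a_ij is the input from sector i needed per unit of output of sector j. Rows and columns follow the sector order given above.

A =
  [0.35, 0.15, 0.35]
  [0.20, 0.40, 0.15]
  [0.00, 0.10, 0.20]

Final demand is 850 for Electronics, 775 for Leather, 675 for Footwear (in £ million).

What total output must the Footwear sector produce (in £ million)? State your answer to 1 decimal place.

x_F = 1144.2

I − A =
  [   0.65    -0.15    -0.35]
  [  -0.20     0.60    -0.15]
  [   0.00    -0.10     0.80]
Cofactors of I−A, C_ij = (−1)^(i+j)·(minor ij) (rows/columns in the sector order above):
  C_11 = (0.60)(0.80) − (-0.15)(-0.10) = 0.4650
  C_12 = −[(-0.20)(0.80) − (-0.15)(0.00)] = 0.1600
  C_13 = (-0.20)(-0.10) − (0.60)(0.00) = 0.0200
  C_21 = −[(-0.15)(0.80) − (-0.35)(-0.10)] = 0.1550
  C_22 = (0.65)(0.80) − (-0.35)(0.00) = 0.5200
  C_23 = −[(0.65)(-0.10) − (-0.15)(0.00)] = 0.0650
  C_31 = (-0.15)(-0.15) − (-0.35)(0.60) = 0.2325
  C_32 = −[(0.65)(-0.15) − (-0.35)(-0.20)] = 0.1675
  C_33 = (0.65)(0.60) − (-0.15)(-0.20) = 0.3600
det(I−A) = Σ_j (I−A)_1j·C_1j = (0.65)(0.4650) + (-0.15)(0.1600) + (-0.35)(0.0200) = 0.27125
adj(I−A) = Cᵀ =
  [ 0.4650   0.1550   0.2325]
  [ 0.1600   0.5200   0.1675]
  [ 0.0200   0.0650   0.3600]
(I − A)⁻¹ = adj(I−A) / det(I−A) ≈
  [   1.7143     0.5714     0.8571]
  [   0.5899     1.9171     0.6175]
  [   0.0737     0.2396     1.3272]
x = (I − A)⁻¹ d = adj(I−A)·d / det(I−A), with det(I−A) = 0.27125:
  x_E = (0.4650·850 + 0.1550·775 + 0.2325·675) / 0.27125 = 672.3125 / 0.27125 ≈ 2478.6
  x_L = (0.1600·850 + 0.5200·775 + 0.1675·675) / 0.27125 = 652.0625 / 0.27125 ≈ 2403.9
  x_F = (0.0200·850 + 0.0650·775 + 0.3600·675) / 0.27125 = 310.375 / 0.27125 ≈ 1144.2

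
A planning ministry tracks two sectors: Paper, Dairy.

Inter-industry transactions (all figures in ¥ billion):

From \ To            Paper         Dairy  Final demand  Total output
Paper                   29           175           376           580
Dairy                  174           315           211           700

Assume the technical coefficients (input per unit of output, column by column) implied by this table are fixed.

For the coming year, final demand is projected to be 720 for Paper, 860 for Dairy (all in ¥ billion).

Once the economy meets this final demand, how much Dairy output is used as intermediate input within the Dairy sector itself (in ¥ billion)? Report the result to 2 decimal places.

Technical coefficients a_ij = z_ij / X_j:
  a_11 = 29/580 = 0.05, a_21 = 174/580 = 0.30
  a_12 = 175/700 = 0.25, a_22 = 315/700 = 0.45
I − A =
  [   0.95    -0.25]
  [  -0.30     0.55]
det(I−A) = (0.95)(0.55) − (-0.25)(-0.30) = 0.4475
adj(I−A) = [[0.55, 0.25], [0.30, 0.95]]
(I − A)⁻¹ = adj(I−A) / det(I−A) ≈
  [   1.2291     0.5587]
  [   0.6704     2.1229]
First solve x = (I − A)⁻¹ d = adj(I−A)·d / det(I−A); in particular x_2 = (0.30·720 + 0.95·860) / 0.4475 = 1033.00 / 0.4475 ≈ 2308.3799.
Intermediate flow from 2 to 2: z_22 = a_22 · x_2 = 0.45 × 1033.00 / 0.4475 = 464.85 / 0.4475 ≈ 1038.77.

z_22 = 1038.77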